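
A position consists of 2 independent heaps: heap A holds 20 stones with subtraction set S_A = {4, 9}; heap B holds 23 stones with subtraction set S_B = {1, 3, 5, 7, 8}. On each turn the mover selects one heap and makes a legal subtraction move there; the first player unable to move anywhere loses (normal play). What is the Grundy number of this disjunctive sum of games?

3

Heap A, S = {4, 9}:
G(0) = 0
G(1) = mex{} = 0
G(2) = mex{} = 0
G(3) = mex{} = 0
G(4) = mex{0} = 1
G(5) = mex{0} = 1
G(6) = mex{0} = 1
G(7) = mex{0} = 1
G(8) = mex{1} = 0
G(9) = mex{1,0} = 2
G(10) = mex{1,0} = 2
G(11) = mex{1,0} = 2
G(12) = mex{0,0} = 1
G(13) = mex{2,1} = 0
G(14) = mex{2,1} = 0
G(15) = mex{2,1} = 0
G(16) = mex{1,1} = 0
G(17) = mex{0,0} = 1
G(18) = mex{0,2} = 1
G(19) = mex{0,2} = 1
G(20) = mex{0,2} = 1
G_A(20) = 1.
Heap B, S = {1, 3, 5, 7, 8}:
G(0) = 0
G(1) = mex{0} = 1
G(2) = mex{1} = 0
G(3) = mex{0,0} = 1
G(4) = mex{1,1} = 0
G(5) = mex{0,0,0} = 1
G(6) = mex{1,1,1} = 0
G(7) = mex{0,0,0,0} = 1
G(8) = mex{1,1,1,1,0} = 2
G(9) = mex{2,0,0,0,1} = 3
G(10) = mex{3,1,1,1,0} = 2
G(11) = mex{2,2,0,0,1} = 3
G(12) = mex{3,3,1,1,0} = 2
G(13) = mex{2,2,2,0,1} = 3
G(14) = mex{3,3,3,1,0} = 2
G(15) = mex{2,2,2,2,1} = 0
G(16) = mex{0,3,3,3,2} = 1
G(17) = mex{1,2,2,2,3} = 0
G(18) = mex{0,0,3,3,2} = 1
G(19) = mex{1,1,2,2,3} = 0
G(20) = mex{0,0,0,3,2} = 1
G(21) = mex{1,1,1,2,3} = 0
G(22) = mex{0,0,0,0,2} = 1
G(23) = mex{1,1,1,1,0} = 2
G_B(23) = 2.
Combined Grundy value = 1 ⊕ 2 = 3.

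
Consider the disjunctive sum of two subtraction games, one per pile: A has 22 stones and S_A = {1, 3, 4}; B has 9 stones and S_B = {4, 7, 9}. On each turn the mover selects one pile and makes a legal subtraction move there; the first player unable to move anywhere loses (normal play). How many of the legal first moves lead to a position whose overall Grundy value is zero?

2

Pile A, S = {1, 3, 4}:
G(0) = 0
G(1) = mex{0} = 1
G(2) = mex{1} = 0
G(3) = mex{0,0} = 1
G(4) = mex{1,1,0} = 2
G(5) = mex{2,0,1} = 3
G(6) = mex{3,1,0} = 2
G(7) = mex{2,2,1} = 0
G(8) = mex{0,3,2} = 1
G(9) = mex{1,2,3} = 0
G(10) = mex{0,0,2} = 1
G(11) = mex{1,1,0} = 2
G(12) = mex{2,0,1} = 3
G(13) = mex{3,1,0} = 2
G(14) = mex{2,2,1} = 0
G(15) = mex{0,3,2} = 1
G(16) = mex{1,2,3} = 0
G(17) = mex{0,0,2} = 1
G(18) = mex{1,1,0} = 2
G(19) = mex{2,0,1} = 3
G(20) = mex{3,1,0} = 2
G(21) = mex{2,2,1} = 0
G(22) = mex{0,3,2} = 1
G_A(22) = 1.
Pile B, S = {4, 7, 9}:
n : 0 1 2 3 4 5 6 7 8 9
G : 0 0 0 0 1 1 1 1 2 2
G_B(9) = 2.
Combined Grundy value = 1 ⊕ 2 = 3.
A winning move leaves total XOR = 0, i.e. changes one component's Grundy value g to g ⊕ X where X is the current total.
Pile A: need g' = 1⊕3 = 2. Options: 22−1→G=0, 22−3→G=3, 22−4→G=2. Hits: 1.
Pile B: need g' = 2⊕3 = 1. Options: 9−4→G=1, 9−7→G=0, 9−9→G=0. Hits: 1.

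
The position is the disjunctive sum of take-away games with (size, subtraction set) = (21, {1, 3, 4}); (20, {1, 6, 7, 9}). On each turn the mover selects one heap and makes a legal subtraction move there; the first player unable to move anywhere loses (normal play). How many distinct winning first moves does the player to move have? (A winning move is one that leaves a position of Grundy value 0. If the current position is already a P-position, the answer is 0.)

3

Heap A, S = {1, 3, 4}:
G(0) = 0
G(1) = mex{0} = 1
G(2) = mex{1} = 0
G(3) = mex{0,0} = 1
G(4) = mex{1,1,0} = 2
G(5) = mex{2,0,1} = 3
G(6) = mex{3,1,0} = 2
G(7) = mex{2,2,1} = 0
G(8) = mex{0,3,2} = 1
G(9) = mex{1,2,3} = 0
G(10) = mex{0,0,2} = 1
G(11) = mex{1,1,0} = 2
G(12) = mex{2,0,1} = 3
G(13) = mex{3,1,0} = 2
G(14) = mex{2,2,1} = 0
G(15) = mex{0,3,2} = 1
G(16) = mex{1,2,3} = 0
G(17) = mex{0,0,2} = 1
G(18) = mex{1,1,0} = 2
G(19) = mex{2,0,1} = 3
G(20) = mex{3,1,0} = 2
G(21) = mex{2,2,1} = 0
G_A(21) = 0.
Heap B, S = {1, 6, 7, 9}:
G(0) = 0
G(1) = mex{0} = 1
G(2) = mex{1} = 0
G(3) = mex{0} = 1
G(4) = mex{1} = 0
G(5) = mex{0} = 1
G(6) = mex{1,0} = 2
G(7) = mex{2,1,0} = 3
G(8) = mex{3,0,1} = 2
G(9) = mex{2,1,0,0} = 3
G(10) = mex{3,0,1,1} = 2
G(11) = mex{2,1,0,0} = 3
G(12) = mex{3,2,1,1} = 0
G(13) = mex{0,3,2,0} = 1
G(14) = mex{1,2,3,1} = 0
G(15) = mex{0,3,2,2} = 1
G(16) = mex{1,2,3,3} = 0
G(17) = mex{0,3,2,2} = 1
G(18) = mex{1,0,3,3} = 2
G(19) = mex{2,1,0,2} = 3
G(20) = mex{3,0,1,3} = 2
G_B(20) = 2.
Combined Grundy value = 0 ⊕ 2 = 2.
A winning move leaves total XOR = 0, i.e. changes one component's Grundy value g to g ⊕ X where X is the current total.
Heap A: need g' = 0⊕2 = 2. Options: 21−1→G=2, 21−3→G=2, 21−4→G=1. Hits: 2.
Heap B: need g' = 2⊕2 = 0. Options: 20−1→G=3, 20−6→G=0, 20−7→G=1, 20−9→G=3. Hits: 1.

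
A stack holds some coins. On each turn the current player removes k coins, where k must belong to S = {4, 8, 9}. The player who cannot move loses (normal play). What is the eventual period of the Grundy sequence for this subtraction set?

n :  0  1  2  3  4  5  6  7  8  9 10 11 12 13 14 15 16 17 18 19 20 21 22 23 24 25 26 27
G :  0  0  0  0  1  1  1  1  2  2  2  2  3  0  0  0  0  1  1  1  1  2  2  2  2  3  0  0
G(n+13) = G(n) holds for n = 0,…,8 (a full window of length max(S) = 9), so the sequence is purely periodic with period 13.

13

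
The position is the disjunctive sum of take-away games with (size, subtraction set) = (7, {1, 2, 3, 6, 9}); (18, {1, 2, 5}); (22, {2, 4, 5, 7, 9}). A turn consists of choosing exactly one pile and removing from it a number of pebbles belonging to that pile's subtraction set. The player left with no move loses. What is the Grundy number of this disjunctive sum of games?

Pile A, S = {1, 2, 3, 6, 9}:
G(0) = 0
G(1) = mex{0} = 1
G(2) = mex{1,0} = 2
G(3) = mex{2,1,0} = 3
G(4) = mex{3,2,1} = 0
G(5) = mex{0,3,2} = 1
G(6) = mex{1,0,3,0} = 2
G(7) = mex{2,1,0,1} = 3
G_A(7) = 3.
Pile B, S = {1, 2, 5}:
G(0) = 0
G(1) = mex{0} = 1
G(2) = mex{1,0} = 2
G(3) = mex{2,1} = 0
G(4) = mex{0,2} = 1
G(5) = mex{1,0,0} = 2
G(6) = mex{2,1,1} = 0
G(7) = mex{0,2,2} = 1
G(8) = mex{1,0,0} = 2
G(9) = mex{2,1,1} = 0
G(10) = mex{0,2,2} = 1
G(11) = mex{1,0,0} = 2
G(12) = mex{2,1,1} = 0
G(13) = mex{0,2,2} = 1
G(14) = mex{1,0,0} = 2
G(15) = mex{2,1,1} = 0
G(16) = mex{0,2,2} = 1
G(17) = mex{1,0,0} = 2
G(18) = mex{2,1,1} = 0
G_B(18) = 0.
Pile C, S = {2, 4, 5, 7, 9}:
G(0) = 0
G(1) = mex{} = 0
G(2) = mex{0} = 1
G(3) = mex{0} = 1
G(4) = mex{1,0} = 2
G(5) = mex{1,0,0} = 2
G(6) = mex{2,1,0} = 3
G(7) = mex{2,1,1,0} = 3
G(8) = mex{3,2,1,0} = 4
G(9) = mex{3,2,2,1,0} = 4
G(10) = mex{4,3,2,1,0} = 5
G(11) = mex{4,3,3,2,1} = 0
G(12) = mex{5,4,3,2,1} = 0
G(13) = mex{0,4,4,3,2} = 1
G(14) = mex{0,5,4,3,2} = 1
G(15) = mex{1,0,5,4,3} = 2
G(16) = mex{1,0,0,4,3} = 2
G(17) = mex{2,1,0,5,4} = 3
G(18) = mex{2,1,1,0,4} = 3
G(19) = mex{3,2,1,0,5} = 4
G(20) = mex{3,2,2,1,0} = 4
G(21) = mex{4,3,2,1,0} = 5
G(22) = mex{4,3,3,2,1} = 0
G_C(22) = 0.
Combined Grundy value = 3 ⊕ 0 ⊕ 0 = 3.

3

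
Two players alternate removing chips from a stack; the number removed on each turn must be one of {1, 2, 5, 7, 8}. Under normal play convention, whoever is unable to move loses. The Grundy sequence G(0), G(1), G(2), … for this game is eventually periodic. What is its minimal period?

3

G(0) = 0
G(1) = mex{0} = 1
G(2) = mex{1,0} = 2
G(3) = mex{2,1} = 0
G(4) = mex{0,2} = 1
G(5) = mex{1,0,0} = 2
G(6) = mex{2,1,1} = 0
G(7) = mex{0,2,2,0} = 1
G(8) = mex{1,0,0,1,0} = 2
G(9) = mex{2,1,1,2,1} = 0
G(10) = mex{0,2,2,0,2} = 1
G(11) = mex{1,0,0,1,0} = 2
G(12) = mex{2,1,1,2,1} = 0
G(13) = mex{0,2,2,0,2} = 1
G(14) = mex{1,0,0,1,0} = 2
G(n+3) = G(n) holds for n = 0,…,7 (a full window of length max(S) = 8), so the sequence is purely periodic with period 3.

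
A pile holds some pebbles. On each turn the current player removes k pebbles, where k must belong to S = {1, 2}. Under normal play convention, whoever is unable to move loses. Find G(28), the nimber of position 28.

1

n :  0  1  2  3  4  5  6  7  8  9 10 11 12 13 14 15 16 17 18 19 20 21 22 23 24 25 26 27 28
G :  0  1  2  0  1  2  0  1  2  0  1  2  0  1  2  0  1  2  0  1  2  0  1  2  0  1  2  0  1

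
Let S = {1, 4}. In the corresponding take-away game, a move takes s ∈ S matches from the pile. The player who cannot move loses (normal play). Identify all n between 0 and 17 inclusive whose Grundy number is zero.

G(0) = 0
G(1) = mex{0} = 1
G(2) = mex{1} = 0
G(3) = mex{0} = 1
G(4) = mex{1,0} = 2
G(5) = mex{2,1} = 0
G(6) = mex{0,0} = 1
G(7) = mex{1,1} = 0
G(8) = mex{0,2} = 1
G(9) = mex{1,0} = 2
G(10) = mex{2,1} = 0
G(11) = mex{0,0} = 1
G(12) = mex{1,1} = 0
G(13) = mex{0,2} = 1
G(14) = mex{1,0} = 2
G(15) = mex{2,1} = 0
G(16) = mex{0,0} = 1
G(17) = mex{1,1} = 0
P-positions are exactly the n with G(n) = 0.

0, 2, 5, 7, 10, 12, 15, 17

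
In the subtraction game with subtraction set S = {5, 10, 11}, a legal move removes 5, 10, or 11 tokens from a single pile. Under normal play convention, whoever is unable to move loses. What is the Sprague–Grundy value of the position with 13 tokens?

2

G(0) = 0
G(1) = mex{} = 0
G(2) = mex{} = 0
G(3) = mex{} = 0
G(4) = mex{} = 0
G(5) = mex{0} = 1
G(6) = mex{0} = 1
G(7) = mex{0} = 1
G(8) = mex{0} = 1
G(9) = mex{0} = 1
G(10) = mex{1,0} = 2
G(11) = mex{1,0,0} = 2
G(12) = mex{1,0,0} = 2
G(13) = mex{1,0,0} = 2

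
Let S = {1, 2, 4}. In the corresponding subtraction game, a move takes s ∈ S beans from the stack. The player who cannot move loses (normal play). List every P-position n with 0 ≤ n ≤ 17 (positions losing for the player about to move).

0, 3, 6, 9, 12, 15

n :  0  1  2  3  4  5  6  7  8  9 10 11 12 13 14 15 16 17
G :  0  1  2  0  1  2  0  1  2  0  1  2  0  1  2  0  1  2
P-positions are exactly the n with G(n) = 0.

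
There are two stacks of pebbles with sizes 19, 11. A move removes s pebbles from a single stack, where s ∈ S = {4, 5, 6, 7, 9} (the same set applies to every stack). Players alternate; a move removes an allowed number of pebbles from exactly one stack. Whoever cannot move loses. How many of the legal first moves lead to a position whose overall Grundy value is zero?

5

All stacks use S = {4, 5, 6, 7, 9}:
n :  0  1  2  3  4  5  6  7  8  9 10 11 12 13 14 15 16 17 18 19
G :  0  0  0  0  1  1  1  1  2  2  2  2  3  0  0  0  0  1  1  1
Stack A: G(19) = 1.
Stack B: G(11) = 2.
Combined Grundy value = 1 ⊕ 2 = 3.
A winning move leaves total XOR = 0, i.e. changes one component's Grundy value g to g ⊕ X where X is the current total.
Stack A: need g' = 1⊕3 = 2. Options: 19−4→G=0, 19−5→G=0, 19−6→G=0, 19−7→G=3, 19−9→G=2. Hits: 1.
Stack B: need g' = 2⊕3 = 1. Options: 11−4→G=1, 11−5→G=1, 11−6→G=1, 11−7→G=1, 11−9→G=0. Hits: 4.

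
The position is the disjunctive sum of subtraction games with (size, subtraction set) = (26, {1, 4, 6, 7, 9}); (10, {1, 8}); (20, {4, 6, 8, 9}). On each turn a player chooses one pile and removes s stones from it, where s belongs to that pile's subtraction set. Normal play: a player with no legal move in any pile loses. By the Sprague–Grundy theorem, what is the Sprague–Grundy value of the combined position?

Pile A, S = {1, 4, 6, 7, 9}:
n :  0  1  2  3  4  5  6  7  8  9 10 11 12 13 14 15 16 17 18 19 20 21 22 23 24 25 26
G :  0  1  0  1  2  0  1  2  3  2  0  1  2  0  1  0  1  2  0  1  2  3  2  0  1  2  0
G_A(26) = 0.
Pile B, S = {1, 8}:
n :  0  1  2  3  4  5  6  7  8  9 10
G :  0  1  0  1  0  1  0  1  2  0  1
G_B(10) = 1.
Pile C, S = {4, 6, 8, 9}:
G(0) = 0
G(1) = mex{} = 0
G(2) = mex{} = 0
G(3) = mex{} = 0
G(4) = mex{0} = 1
G(5) = mex{0} = 1
G(6) = mex{0,0} = 1
G(7) = mex{0,0} = 1
G(8) = mex{1,0,0} = 2
G(9) = mex{1,0,0,0} = 2
G(10) = mex{1,1,0,0} = 2
G(11) = mex{1,1,0,0} = 2
G(12) = mex{2,1,1,0} = 3
G(13) = mex{2,1,1,1} = 0
G(14) = mex{2,2,1,1} = 0
G(15) = mex{2,2,1,1} = 0
G(16) = mex{3,2,2,1} = 0
G(17) = mex{0,2,2,2} = 1
G(18) = mex{0,3,2,2} = 1
G(19) = mex{0,0,2,2} = 1
G(20) = mex{0,0,3,2} = 1
G_C(20) = 1.
Combined Grundy value = 0 ⊕ 1 ⊕ 1 = 0.

0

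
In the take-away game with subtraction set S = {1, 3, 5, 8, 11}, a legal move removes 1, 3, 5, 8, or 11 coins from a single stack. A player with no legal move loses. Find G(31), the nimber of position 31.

G(0) = 0
G(1) = mex{0} = 1
G(2) = mex{1} = 0
G(3) = mex{0,0} = 1
G(4) = mex{1,1} = 0
G(5) = mex{0,0,0} = 1
G(6) = mex{1,1,1} = 0
G(7) = mex{0,0,0} = 1
G(8) = mex{1,1,1,0} = 2
G(9) = mex{2,0,0,1} = 3
G(10) = mex{3,1,1,0} = 2
G(11) = mex{2,2,0,1,0} = 3
G(12) = mex{3,3,1,0,1} = 2
G(13) = mex{2,2,2,1,0} = 3
G(14) = mex{3,3,3,0,1} = 2
G(15) = mex{2,2,2,1,0} = 3
G(16) = mex{3,3,3,2,1} = 0
G(17) = mex{0,2,2,3,0} = 1
G(18) = mex{1,3,3,2,1} = 0
G(19) = mex{0,0,2,3,2} = 1
G(20) = mex{1,1,3,2,3} = 0
G(21) = mex{0,0,0,3,2} = 1
G(22) = mex{1,1,1,2,3} = 0
G(23) = mex{0,0,0,3,2} = 1
G(24) = mex{1,1,1,0,3} = 2
G(25) = mex{2,0,0,1,2} = 3
G(26) = mex{3,1,1,0,3} = 2
G(27) = mex{2,2,0,1,0} = 3
G(28) = mex{3,3,1,0,1} = 2
G(29) = mex{2,2,2,1,0} = 3
G(30) = mex{3,3,3,0,1} = 2
G(31) = mex{2,2,2,1,0} = 3

3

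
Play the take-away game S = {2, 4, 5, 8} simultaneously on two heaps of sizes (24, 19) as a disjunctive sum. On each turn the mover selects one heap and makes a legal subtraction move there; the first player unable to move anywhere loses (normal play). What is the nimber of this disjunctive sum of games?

1

All heaps use S = {2, 4, 5, 8}:
n :  0  1  2  3  4  5  6  7  8  9 10 11 12 13 14 15 16 17 18 19 20 21 22 23 24
G :  0  0  1  1  2  2  3  0  4  1  0  2  1  0  2  1  0  2  1  0  2  1  0  2  1
Heap A: G(24) = 1.
Heap B: G(19) = 0.
Combined Grundy value = 1 ⊕ 0 = 1.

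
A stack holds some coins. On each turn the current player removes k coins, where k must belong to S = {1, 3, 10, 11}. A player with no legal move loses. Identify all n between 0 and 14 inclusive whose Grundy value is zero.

0, 2, 4, 6, 8

n :  0  1  2  3  4  5  6  7  8  9 10 11 12 13 14
G :  0  1  0  1  0  1  0  1  0  1  2  3  2  3  2
P-positions are exactly the n with G(n) = 0.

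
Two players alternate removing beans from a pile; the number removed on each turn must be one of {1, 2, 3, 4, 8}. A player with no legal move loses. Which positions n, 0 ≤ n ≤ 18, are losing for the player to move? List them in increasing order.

G(0) = 0
G(1) = mex{0} = 1
G(2) = mex{1,0} = 2
G(3) = mex{2,1,0} = 3
G(4) = mex{3,2,1,0} = 4
G(5) = mex{4,3,2,1} = 0
G(6) = mex{0,4,3,2} = 1
G(7) = mex{1,0,4,3} = 2
G(8) = mex{2,1,0,4,0} = 3
G(9) = mex{3,2,1,0,1} = 4
G(10) = mex{4,3,2,1,2} = 0
G(11) = mex{0,4,3,2,3} = 1
G(12) = mex{1,0,4,3,4} = 2
G(13) = mex{2,1,0,4,0} = 3
G(14) = mex{3,2,1,0,1} = 4
G(15) = mex{4,3,2,1,2} = 0
G(16) = mex{0,4,3,2,3} = 1
G(17) = mex{1,0,4,3,4} = 2
G(18) = mex{2,1,0,4,0} = 3
P-positions are exactly the n with G(n) = 0.

0, 5, 10, 15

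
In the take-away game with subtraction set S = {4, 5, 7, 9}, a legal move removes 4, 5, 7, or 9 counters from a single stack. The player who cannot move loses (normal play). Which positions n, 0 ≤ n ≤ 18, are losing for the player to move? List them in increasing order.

0, 1, 2, 3, 13, 14, 15, 16

n :  0  1  2  3  4  5  6  7  8  9 10 11 12 13 14 15 16 17 18
G :  0  0  0  0  1  1  1  1  2  2  2  2  3  0  0  0  0  1  1
P-positions are exactly the n with G(n) = 0.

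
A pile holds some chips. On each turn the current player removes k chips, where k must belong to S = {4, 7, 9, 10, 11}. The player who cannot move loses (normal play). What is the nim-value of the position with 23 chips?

G(0) = 0
G(1) = mex{} = 0
G(2) = mex{} = 0
G(3) = mex{} = 0
G(4) = mex{0} = 1
G(5) = mex{0} = 1
G(6) = mex{0} = 1
G(7) = mex{0,0} = 1
G(8) = mex{1,0} = 2
G(9) = mex{1,0,0} = 2
G(10) = mex{1,0,0,0} = 2
G(11) = mex{1,1,0,0,0} = 2
G(12) = mex{2,1,0,0,0} = 3
G(13) = mex{2,1,1,0,0} = 3
G(14) = mex{2,1,1,1,0} = 3
G(15) = mex{2,2,1,1,1} = 0
G(16) = mex{3,2,1,1,1} = 0
G(17) = mex{3,2,2,1,1} = 0
G(18) = mex{3,2,2,2,1} = 0
G(19) = mex{0,3,2,2,2} = 1
G(20) = mex{0,3,2,2,2} = 1
G(21) = mex{0,3,3,2,2} = 1
G(22) = mex{0,0,3,3,2} = 1
G(23) = mex{1,0,3,3,3} = 2

2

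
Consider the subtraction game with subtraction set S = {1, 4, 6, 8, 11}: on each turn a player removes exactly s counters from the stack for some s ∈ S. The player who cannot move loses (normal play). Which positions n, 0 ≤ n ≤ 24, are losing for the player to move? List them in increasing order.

0, 2, 5, 7, 12, 14, 17, 19, 24

n :  0  1  2  3  4  5  6  7  8  9 10 11 12 13 14 15 16 17 18 19 20 21 22 23 24
G :  0  1  0  1  2  0  1  0  1  2  3  2  0  1  0  1  2  0  1  0  1  2  3  2  0
P-positions are exactly the n with G(n) = 0.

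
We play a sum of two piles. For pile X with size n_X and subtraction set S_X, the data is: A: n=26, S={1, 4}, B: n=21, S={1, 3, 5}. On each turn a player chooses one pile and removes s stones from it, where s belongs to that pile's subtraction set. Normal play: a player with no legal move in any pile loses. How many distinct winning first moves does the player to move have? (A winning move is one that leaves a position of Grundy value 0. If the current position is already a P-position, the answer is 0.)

Pile A, S = {1, 4}:
n :  0  1  2  3  4  5  6  7  8  9 10 11 12 13 14 15 16 17 18 19 20 21 22 23 24 25 26
G :  0  1  0  1  2  0  1  0  1  2  0  1  0  1  2  0  1  0  1  2  0  1  0  1  2  0  1
G_A(26) = 1.
Pile B, S = {1, 3, 5}:
n :  0  1  2  3  4  5  6  7  8  9 10 11 12 13 14 15 16 17 18 19 20 21
G :  0  1  0  1  0  1  0  1  0  1  0  1  0  1  0  1  0  1  0  1  0  1
G_B(21) = 1.
Combined Grundy value = 1 ⊕ 1 = 0.
A winning move leaves total XOR = 0, i.e. changes one component's Grundy value g to g ⊕ X where X is the current total.
Pile A: target g' = 1⊕0 = 1, but every legal move changes the Grundy value (mex property), so 0 moves.
Pile B: target g' = 1⊕0 = 1, but every legal move changes the Grundy value (mex property), so 0 moves.

0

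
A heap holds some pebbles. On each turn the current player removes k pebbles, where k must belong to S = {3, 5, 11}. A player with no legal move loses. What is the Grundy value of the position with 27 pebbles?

G(0) = 0
G(1) = mex{} = 0
G(2) = mex{} = 0
G(3) = mex{0} = 1
G(4) = mex{0} = 1
G(5) = mex{0,0} = 1
G(6) = mex{1,0} = 2
G(7) = mex{1,0} = 2
G(8) = mex{1,1} = 0
G(9) = mex{2,1} = 0
G(10) = mex{2,1} = 0
G(11) = mex{0,2,0} = 1
G(12) = mex{0,2,0} = 1
G(13) = mex{0,0,0} = 1
G(14) = mex{1,0,1} = 2
G(15) = mex{1,0,1} = 2
G(16) = mex{1,1,1} = 0
G(17) = mex{2,1,2} = 0
G(18) = mex{2,1,2} = 0
G(19) = mex{0,2,0} = 1
G(20) = mex{0,2,0} = 1
G(21) = mex{0,0,0} = 1
G(22) = mex{1,0,1} = 2
G(23) = mex{1,0,1} = 2
G(24) = mex{1,1,1} = 0
G(25) = mex{2,1,2} = 0
G(26) = mex{2,1,2} = 0
G(27) = mex{0,2,0} = 1

1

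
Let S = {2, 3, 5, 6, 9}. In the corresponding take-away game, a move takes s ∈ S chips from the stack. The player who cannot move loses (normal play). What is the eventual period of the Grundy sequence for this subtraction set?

4

G(0) = 0
G(1) = mex{} = 0
G(2) = mex{0} = 1
G(3) = mex{0,0} = 1
G(4) = mex{1,0} = 2
G(5) = mex{1,1,0} = 2
G(6) = mex{2,1,0,0} = 3
G(7) = mex{2,2,1,0} = 3
G(8) = mex{3,2,1,1} = 0
G(9) = mex{3,3,2,1,0} = 4
G(10) = mex{0,3,2,2,0} = 1
G(11) = mex{4,0,3,2,1} = 5
G(12) = mex{1,4,3,3,1} = 0
G(13) = mex{5,1,0,3,2} = 4
G(14) = mex{0,5,4,0,2} = 1
G(15) = mex{4,0,1,4,3} = 2
G(16) = mex{1,4,5,1,3} = 0
G(17) = mex{2,1,0,5,0} = 3
G(18) = mex{0,2,4,0,4} = 1
G(19) = mex{3,0,1,4,1} = 2
G(20) = mex{1,3,2,1,5} = 0
G(21) = mex{2,1,0,2,0} = 3
G(22) = mex{0,2,3,0,4} = 1
G(23) = mex{3,0,1,3,1} = 2
G(24) = mex{1,3,2,1,2} = 0
G(25) = mex{2,1,0,2,0} = 3
G(26) = mex{0,2,3,0,3} = 1
G(27) = mex{3,0,1,3,1} = 2
G(28) = mex{1,3,2,1,2} = 0
From n = 14 onward G(n+4) = G(n); since this holds over max(S) = 9 consecutive positions the period is 4 (pre-period 14).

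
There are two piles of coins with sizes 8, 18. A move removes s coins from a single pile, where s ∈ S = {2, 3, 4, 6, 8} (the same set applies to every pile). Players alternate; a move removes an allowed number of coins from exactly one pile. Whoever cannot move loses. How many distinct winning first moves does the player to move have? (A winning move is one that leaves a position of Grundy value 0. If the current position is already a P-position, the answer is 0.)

0

All piles use S = {2, 3, 4, 6, 8}:
G(0) = 0
G(1) = mex{} = 0
G(2) = mex{0} = 1
G(3) = mex{0,0} = 1
G(4) = mex{1,0,0} = 2
G(5) = mex{1,1,0} = 2
G(6) = mex{2,1,1,0} = 3
G(7) = mex{2,2,1,0} = 3
G(8) = mex{3,2,2,1,0} = 4
G(9) = mex{3,3,2,1,0} = 4
G(10) = mex{4,3,3,2,1} = 0
G(11) = mex{4,4,3,2,1} = 0
G(12) = mex{0,4,4,3,2} = 1
G(13) = mex{0,0,4,3,2} = 1
G(14) = mex{1,0,0,4,3} = 2
G(15) = mex{1,1,0,4,3} = 2
G(16) = mex{2,1,1,0,4} = 3
G(17) = mex{2,2,1,0,4} = 3
G(18) = mex{3,2,2,1,0} = 4
Pile A: G(8) = 4.
Pile B: G(18) = 4.
Combined Grundy value = 4 ⊕ 4 = 0.
A winning move leaves total XOR = 0, i.e. changes one component's Grundy value g to g ⊕ X where X is the current total.
Pile A: target g' = 4⊕0 = 4, but every legal move changes the Grundy value (mex property), so 0 moves.
Pile B: target g' = 4⊕0 = 4, but every legal move changes the Grundy value (mex property), so 0 moves.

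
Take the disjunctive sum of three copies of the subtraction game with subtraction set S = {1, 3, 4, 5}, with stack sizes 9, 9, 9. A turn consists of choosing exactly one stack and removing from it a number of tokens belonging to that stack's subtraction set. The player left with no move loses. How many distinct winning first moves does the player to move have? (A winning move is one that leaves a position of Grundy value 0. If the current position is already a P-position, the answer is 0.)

All stacks use S = {1, 3, 4, 5}:
n : 0 1 2 3 4 5 6 7 8 9
G : 0 1 0 1 2 3 2 3 0 1
Stack A: G(9) = 1.
Stack B: G(9) = 1.
Stack C: G(9) = 1.
Combined Grundy value = 1 ⊕ 1 ⊕ 1 = 1.
A winning move leaves total XOR = 0, i.e. changes one component's Grundy value g to g ⊕ X where X is the current total.
Stack A: need g' = 1⊕1 = 0. Options: 9−1→G=0, 9−3→G=2, 9−4→G=3, 9−5→G=2. Hits: 1.
Stack B: need g' = 1⊕1 = 0. Options: 9−1→G=0, 9−3→G=2, 9−4→G=3, 9−5→G=2. Hits: 1.
Stack C: need g' = 1⊕1 = 0. Options: 9−1→G=0, 9−3→G=2, 9−4→G=3, 9−5→G=2. Hits: 1.

3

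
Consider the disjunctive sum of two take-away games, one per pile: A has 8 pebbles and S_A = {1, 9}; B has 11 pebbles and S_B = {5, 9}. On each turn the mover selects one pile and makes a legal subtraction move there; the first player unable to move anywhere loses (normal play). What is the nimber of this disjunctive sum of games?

Pile A, S = {1, 9}:
n : 0 1 2 3 4 5 6 7 8
G : 0 1 0 1 0 1 0 1 0
G_A(8) = 0.
Pile B, S = {5, 9}:
G(0) = 0
G(1) = mex{} = 0
G(2) = mex{} = 0
G(3) = mex{} = 0
G(4) = mex{} = 0
G(5) = mex{0} = 1
G(6) = mex{0} = 1
G(7) = mex{0} = 1
G(8) = mex{0} = 1
G(9) = mex{0,0} = 1
G(10) = mex{1,0} = 2
G(11) = mex{1,0} = 2
G_B(11) = 2.
Combined Grundy value = 0 ⊕ 2 = 2.

2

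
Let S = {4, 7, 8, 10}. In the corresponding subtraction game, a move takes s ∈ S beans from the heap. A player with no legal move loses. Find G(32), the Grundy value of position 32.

n :  0  1  2  3  4  5  6  7  8  9 10 11 12 13 14 15 16 17 18 19 20 21 22 23 24 25 26 27 28 29 30 31 32
G :  0  0  0  0  1  1  1  1  2  2  2  2  3  3  0  0  0  0  1  1  1  1  2  2  2  2  3  3  0  0  0  0  1

1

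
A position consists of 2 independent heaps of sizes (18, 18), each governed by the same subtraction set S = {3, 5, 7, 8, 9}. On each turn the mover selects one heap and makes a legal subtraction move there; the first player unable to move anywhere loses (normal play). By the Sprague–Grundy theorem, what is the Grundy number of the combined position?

0

All heaps use S = {3, 5, 7, 8, 9}:
n :  0  1  2  3  4  5  6  7  8  9 10 11 12 13 14 15 16 17 18
G :  0  0  0  1  1  1  2  2  2  3  3  3  0  0  0  1  1  1  2
Heap A: G(18) = 2.
Heap B: G(18) = 2.
Combined Grundy value = 2 ⊕ 2 = 0.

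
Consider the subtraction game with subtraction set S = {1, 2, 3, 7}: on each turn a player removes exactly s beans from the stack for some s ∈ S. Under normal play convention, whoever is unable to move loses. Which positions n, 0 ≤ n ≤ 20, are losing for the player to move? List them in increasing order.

0, 4, 8, 12, 16, 20

n :  0  1  2  3  4  5  6  7  8  9 10 11 12 13 14 15 16 17 18 19 20
G :  0  1  2  3  0  1  2  3  0  1  2  3  0  1  2  3  0  1  2  3  0
P-positions are exactly the n with G(n) = 0.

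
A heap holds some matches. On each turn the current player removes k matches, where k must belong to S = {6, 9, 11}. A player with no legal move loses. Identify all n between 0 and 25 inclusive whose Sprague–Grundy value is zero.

0, 1, 2, 3, 4, 5, 17, 18, 19, 20, 21, 22

G(0) = 0
G(1) = mex{} = 0
G(2) = mex{} = 0
G(3) = mex{} = 0
G(4) = mex{} = 0
G(5) = mex{} = 0
G(6) = mex{0} = 1
G(7) = mex{0} = 1
G(8) = mex{0} = 1
G(9) = mex{0,0} = 1
G(10) = mex{0,0} = 1
G(11) = mex{0,0,0} = 1
G(12) = mex{1,0,0} = 2
G(13) = mex{1,0,0} = 2
G(14) = mex{1,0,0} = 2
G(15) = mex{1,1,0} = 2
G(16) = mex{1,1,0} = 2
G(17) = mex{1,1,1} = 0
G(18) = mex{2,1,1} = 0
G(19) = mex{2,1,1} = 0
G(20) = mex{2,1,1} = 0
G(21) = mex{2,2,1} = 0
G(22) = mex{2,2,1} = 0
G(23) = mex{0,2,2} = 1
G(24) = mex{0,2,2} = 1
G(25) = mex{0,2,2} = 1
P-positions are exactly the n with G(n) = 0.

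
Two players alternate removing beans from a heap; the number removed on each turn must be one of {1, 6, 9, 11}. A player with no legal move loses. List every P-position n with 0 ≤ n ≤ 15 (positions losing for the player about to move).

0, 2, 4, 7, 12, 14

G(0) = 0
G(1) = mex{0} = 1
G(2) = mex{1} = 0
G(3) = mex{0} = 1
G(4) = mex{1} = 0
G(5) = mex{0} = 1
G(6) = mex{1,0} = 2
G(7) = mex{2,1} = 0
G(8) = mex{0,0} = 1
G(9) = mex{1,1,0} = 2
G(10) = mex{2,0,1} = 3
G(11) = mex{3,1,0,0} = 2
G(12) = mex{2,2,1,1} = 0
G(13) = mex{0,0,0,0} = 1
G(14) = mex{1,1,1,1} = 0
G(15) = mex{0,2,2,0} = 1
P-positions are exactly the n with G(n) = 0.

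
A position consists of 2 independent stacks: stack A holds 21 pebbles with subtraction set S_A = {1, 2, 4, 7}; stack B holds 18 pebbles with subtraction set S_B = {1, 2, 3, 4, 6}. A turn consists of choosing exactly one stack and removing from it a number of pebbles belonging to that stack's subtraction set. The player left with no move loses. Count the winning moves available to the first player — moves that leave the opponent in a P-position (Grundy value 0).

1

Stack A, S = {1, 2, 4, 7}:
n :  0  1  2  3  4  5  6  7  8  9 10 11 12 13 14 15 16 17 18 19 20 21
G :  0  1  2  0  1  2  0  1  2  0  1  2  0  1  2  0  1  2  0  1  2  0
G_A(21) = 0.
Stack B, S = {1, 2, 3, 4, 6}:
n :  0  1  2  3  4  5  6  7  8  9 10 11 12 13 14 15 16 17 18
G :  0  1  2  3  4  0  1  2  3  4  0  1  2  3  4  0  1  2  3
G_B(18) = 3.
Combined Grundy value = 0 ⊕ 3 = 3.
A winning move leaves total XOR = 0, i.e. changes one component's Grundy value g to g ⊕ X where X is the current total.
Stack A: need g' = 0⊕3 = 3. Options: 21−1→G=2, 21−2→G=1, 21−4→G=2, 21−7→G=2. Hits: 0.
Stack B: need g' = 3⊕3 = 0. Options: 18−1→G=2, 18−2→G=1, 18−3→G=0, 18−4→G=4, 18−6→G=2. Hits: 1.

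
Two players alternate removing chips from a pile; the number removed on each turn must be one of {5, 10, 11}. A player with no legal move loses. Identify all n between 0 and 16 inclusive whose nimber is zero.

G(0) = 0
G(1) = mex{} = 0
G(2) = mex{} = 0
G(3) = mex{} = 0
G(4) = mex{} = 0
G(5) = mex{0} = 1
G(6) = mex{0} = 1
G(7) = mex{0} = 1
G(8) = mex{0} = 1
G(9) = mex{0} = 1
G(10) = mex{1,0} = 2
G(11) = mex{1,0,0} = 2
G(12) = mex{1,0,0} = 2
G(13) = mex{1,0,0} = 2
G(14) = mex{1,0,0} = 2
G(15) = mex{2,1,0} = 3
G(16) = mex{2,1,1} = 0
P-positions are exactly the n with G(n) = 0.

0, 1, 2, 3, 4, 16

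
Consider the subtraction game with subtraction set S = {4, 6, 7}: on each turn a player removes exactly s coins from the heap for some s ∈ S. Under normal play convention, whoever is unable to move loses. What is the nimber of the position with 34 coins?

G(0) = 0
G(1) = mex{} = 0
G(2) = mex{} = 0
G(3) = mex{} = 0
G(4) = mex{0} = 1
G(5) = mex{0} = 1
G(6) = mex{0,0} = 1
G(7) = mex{0,0,0} = 1
G(8) = mex{1,0,0} = 2
G(9) = mex{1,0,0} = 2
G(10) = mex{1,1,0} = 2
G(11) = mex{1,1,1} = 0
G(12) = mex{2,1,1} = 0
G(13) = mex{2,1,1} = 0
G(14) = mex{2,2,1} = 0
G(15) = mex{0,2,2} = 1
G(16) = mex{0,2,2} = 1
G(17) = mex{0,0,2} = 1
G(18) = mex{0,0,0} = 1
G(19) = mex{1,0,0} = 2
G(20) = mex{1,0,0} = 2
G(21) = mex{1,1,0} = 2
G(22) = mex{1,1,1} = 0
G(23) = mex{2,1,1} = 0
G(24) = mex{2,1,1} = 0
G(25) = mex{2,2,1} = 0
G(26) = mex{0,2,2} = 1
G(27) = mex{0,2,2} = 1
G(28) = mex{0,0,2} = 1
G(29) = mex{0,0,0} = 1
G(30) = mex{1,0,0} = 2
G(31) = mex{1,0,0} = 2
G(32) = mex{1,1,0} = 2
G(33) = mex{1,1,1} = 0
G(34) = mex{2,1,1} = 0

0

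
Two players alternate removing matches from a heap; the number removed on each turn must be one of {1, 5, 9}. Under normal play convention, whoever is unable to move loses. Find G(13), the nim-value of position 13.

1

n :  0  1  2  3  4  5  6  7  8  9 10 11 12 13
G :  0  1  0  1  0  1  0  1  0  1  0  1  0  1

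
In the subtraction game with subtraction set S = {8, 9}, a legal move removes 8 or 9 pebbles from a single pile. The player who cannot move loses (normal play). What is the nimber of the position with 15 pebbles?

G(0) = 0
G(1) = mex{} = 0
G(2) = mex{} = 0
G(3) = mex{} = 0
G(4) = mex{} = 0
G(5) = mex{} = 0
G(6) = mex{} = 0
G(7) = mex{} = 0
G(8) = mex{0} = 1
G(9) = mex{0,0} = 1
G(10) = mex{0,0} = 1
G(11) = mex{0,0} = 1
G(12) = mex{0,0} = 1
G(13) = mex{0,0} = 1
G(14) = mex{0,0} = 1
G(15) = mex{0,0} = 1

1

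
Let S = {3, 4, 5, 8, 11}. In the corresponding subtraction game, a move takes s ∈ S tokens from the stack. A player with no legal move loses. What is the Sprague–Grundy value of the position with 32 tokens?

n :  0  1  2  3  4  5  6  7  8  9 10 11 12 13 14 15 16 17 18 19 20 21 22 23 24 25 26 27 28 29 30 31 32
G :  0  0  0  1  1  1  2  2  2  3  3  3  4  4  0  0  0  1  1  1  2  2  2  3  3  3  4  4  0  0  0  1  1

1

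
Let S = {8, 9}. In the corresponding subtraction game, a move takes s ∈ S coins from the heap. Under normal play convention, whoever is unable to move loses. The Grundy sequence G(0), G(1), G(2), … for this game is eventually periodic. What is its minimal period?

17

n :  0  1  2  3  4  5  6  7  8  9 10 11 12 13 14 15 16 17 18 19 20 21 22 23 24 25 26 27 28 29 30 31 32 33 34 35
G :  0  0  0  0  0  0  0  0  1  1  1  1  1  1  1  1  2  0  0  0  0  0  0  0  0  1  1  1  1  1  1  1  1  2  0  0
G(n+17) = G(n) holds for n = 0,…,8 (a full window of length max(S) = 9), so the sequence is purely periodic with period 17.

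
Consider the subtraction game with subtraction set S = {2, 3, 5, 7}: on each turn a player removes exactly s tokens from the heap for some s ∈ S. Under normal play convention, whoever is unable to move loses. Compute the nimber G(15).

G(0) = 0
G(1) = mex{} = 0
G(2) = mex{0} = 1
G(3) = mex{0,0} = 1
G(4) = mex{1,0} = 2
G(5) = mex{1,1,0} = 2
G(6) = mex{2,1,0} = 3
G(7) = mex{2,2,1,0} = 3
G(8) = mex{3,2,1,0} = 4
G(9) = mex{3,3,2,1} = 0
G(10) = mex{4,3,2,1} = 0
G(11) = mex{0,4,3,2} = 1
G(12) = mex{0,0,3,2} = 1
G(13) = mex{1,0,4,3} = 2
G(14) = mex{1,1,0,3} = 2
G(15) = mex{2,1,0,4} = 3

3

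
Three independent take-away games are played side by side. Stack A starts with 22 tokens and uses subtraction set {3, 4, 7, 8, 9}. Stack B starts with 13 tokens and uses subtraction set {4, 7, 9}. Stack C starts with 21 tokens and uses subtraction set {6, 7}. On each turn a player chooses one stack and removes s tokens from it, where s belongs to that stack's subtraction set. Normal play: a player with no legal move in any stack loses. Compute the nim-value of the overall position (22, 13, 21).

Stack A, S = {3, 4, 7, 8, 9}:
G(0) = 0
G(1) = mex{} = 0
G(2) = mex{} = 0
G(3) = mex{0} = 1
G(4) = mex{0,0} = 1
G(5) = mex{0,0} = 1
G(6) = mex{1,0} = 2
G(7) = mex{1,1,0} = 2
G(8) = mex{1,1,0,0} = 2
G(9) = mex{2,1,0,0,0} = 3
G(10) = mex{2,2,1,0,0} = 3
G(11) = mex{2,2,1,1,0} = 3
G(12) = mex{3,2,1,1,1} = 0
G(13) = mex{3,3,2,1,1} = 0
G(14) = mex{3,3,2,2,1} = 0
G(15) = mex{0,3,2,2,2} = 1
G(16) = mex{0,0,3,2,2} = 1
G(17) = mex{0,0,3,3,2} = 1
G(18) = mex{1,0,3,3,3} = 2
G(19) = mex{1,1,0,3,3} = 2
G(20) = mex{1,1,0,0,3} = 2
G(21) = mex{2,1,0,0,0} = 3
G(22) = mex{2,2,1,0,0} = 3
G_A(22) = 3.
Stack B, S = {4, 7, 9}:
n :  0  1  2  3  4  5  6  7  8  9 10 11 12 13
G :  0  0  0  0  1  1  1  1  2  2  2  2  3  0
G_B(13) = 0.
Stack C, S = {6, 7}:
G(0) = 0
G(1) = mex{} = 0
G(2) = mex{} = 0
G(3) = mex{} = 0
G(4) = mex{} = 0
G(5) = mex{} = 0
G(6) = mex{0} = 1
G(7) = mex{0,0} = 1
G(8) = mex{0,0} = 1
G(9) = mex{0,0} = 1
G(10) = mex{0,0} = 1
G(11) = mex{0,0} = 1
G(12) = mex{1,0} = 2
G(13) = mex{1,1} = 0
G(14) = mex{1,1} = 0
G(15) = mex{1,1} = 0
G(16) = mex{1,1} = 0
G(17) = mex{1,1} = 0
G(18) = mex{2,1} = 0
G(19) = mex{0,2} = 1
G(20) = mex{0,0} = 1
G(21) = mex{0,0} = 1
G_C(21) = 1.
Combined Grundy value = 3 ⊕ 0 ⊕ 1 = 2.

2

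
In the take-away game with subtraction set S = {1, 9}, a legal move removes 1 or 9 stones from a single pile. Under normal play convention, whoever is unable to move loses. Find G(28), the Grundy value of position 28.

0

n :  0  1  2  3  4  5  6  7  8  9 10 11 12 13 14 15 16 17 18 19 20 21 22 23 24 25 26 27 28
G :  0  1  0  1  0  1  0  1  0  1  0  1  0  1  0  1  0  1  0  1  0  1  0  1  0  1  0  1  0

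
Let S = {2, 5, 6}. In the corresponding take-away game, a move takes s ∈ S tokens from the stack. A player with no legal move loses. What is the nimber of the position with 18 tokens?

3

n :  0  1  2  3  4  5  6  7  8  9 10 11 12 13 14 15 16 17 18
G :  0  0  1  1  0  2  1  3  0  2  1  0  0  1  1  0  2  1  3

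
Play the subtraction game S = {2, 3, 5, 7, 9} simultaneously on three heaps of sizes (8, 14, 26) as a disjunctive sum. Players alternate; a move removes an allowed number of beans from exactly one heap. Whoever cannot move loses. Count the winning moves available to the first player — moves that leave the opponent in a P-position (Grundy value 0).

All heaps use S = {2, 3, 5, 7, 9}:
G(0) = 0
G(1) = mex{} = 0
G(2) = mex{0} = 1
G(3) = mex{0,0} = 1
G(4) = mex{1,0} = 2
G(5) = mex{1,1,0} = 2
G(6) = mex{2,1,0} = 3
G(7) = mex{2,2,1,0} = 3
G(8) = mex{3,2,1,0} = 4
G(9) = mex{3,3,2,1,0} = 4
G(10) = mex{4,3,2,1,0} = 5
G(11) = mex{4,4,3,2,1} = 0
G(12) = mex{5,4,3,2,1} = 0
G(13) = mex{0,5,4,3,2} = 1
G(14) = mex{0,0,4,3,2} = 1
G(15) = mex{1,0,5,4,3} = 2
G(16) = mex{1,1,0,4,3} = 2
G(17) = mex{2,1,0,5,4} = 3
G(18) = mex{2,2,1,0,4} = 3
G(19) = mex{3,2,1,0,5} = 4
G(20) = mex{3,3,2,1,0} = 4
G(21) = mex{4,3,2,1,0} = 5
G(22) = mex{4,4,3,2,1} = 0
G(23) = mex{5,4,3,2,1} = 0
G(24) = mex{0,5,4,3,2} = 1
G(25) = mex{0,0,4,3,2} = 1
G(26) = mex{1,0,5,4,3} = 2
Heap A: G(8) = 4.
Heap B: G(14) = 1.
Heap C: G(26) = 2.
Combined Grundy value = 4 ⊕ 1 ⊕ 2 = 7.
A winning move leaves total XOR = 0, i.e. changes one component's Grundy value g to g ⊕ X where X is the current total.
Heap A: need g' = 4⊕7 = 3. Options: 8−2→G=3, 8−3→G=2, 8−5→G=1, 8−7→G=0. Hits: 1.
Heap B: need g' = 1⊕7 = 6. Options: 14−2→G=0, 14−3→G=0, 14−5→G=4, 14−7→G=3, 14−9→G=2. Hits: 0.
Heap C: need g' = 2⊕7 = 5. Options: 26−2→G=1, 26−3→G=0, 26−5→G=5, 26−7→G=4, 26−9→G=3. Hits: 1.

2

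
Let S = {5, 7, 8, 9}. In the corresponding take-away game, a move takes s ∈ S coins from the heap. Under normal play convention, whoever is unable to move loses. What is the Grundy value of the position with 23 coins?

1

G(0) = 0
G(1) = mex{} = 0
G(2) = mex{} = 0
G(3) = mex{} = 0
G(4) = mex{} = 0
G(5) = mex{0} = 1
G(6) = mex{0} = 1
G(7) = mex{0,0} = 1
G(8) = mex{0,0,0} = 1
G(9) = mex{0,0,0,0} = 1
G(10) = mex{1,0,0,0} = 2
G(11) = mex{1,0,0,0} = 2
G(12) = mex{1,1,0,0} = 2
G(13) = mex{1,1,1,0} = 2
G(14) = mex{1,1,1,1} = 0
G(15) = mex{2,1,1,1} = 0
G(16) = mex{2,1,1,1} = 0
G(17) = mex{2,2,1,1} = 0
G(18) = mex{2,2,2,1} = 0
G(19) = mex{0,2,2,2} = 1
G(20) = mex{0,2,2,2} = 1
G(21) = mex{0,0,2,2} = 1
G(22) = mex{0,0,0,2} = 1
G(23) = mex{0,0,0,0} = 1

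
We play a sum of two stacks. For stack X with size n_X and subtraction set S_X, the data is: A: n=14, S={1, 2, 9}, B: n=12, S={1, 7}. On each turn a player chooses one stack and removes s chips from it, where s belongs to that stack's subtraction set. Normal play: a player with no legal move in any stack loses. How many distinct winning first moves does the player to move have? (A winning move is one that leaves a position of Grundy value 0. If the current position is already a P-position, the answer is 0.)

3

Stack A, S = {1, 2, 9}:
G(0) = 0
G(1) = mex{0} = 1
G(2) = mex{1,0} = 2
G(3) = mex{2,1} = 0
G(4) = mex{0,2} = 1
G(5) = mex{1,0} = 2
G(6) = mex{2,1} = 0
G(7) = mex{0,2} = 1
G(8) = mex{1,0} = 2
G(9) = mex{2,1,0} = 3
G(10) = mex{3,2,1} = 0
G(11) = mex{0,3,2} = 1
G(12) = mex{1,0,0} = 2
G(13) = mex{2,1,1} = 0
G(14) = mex{0,2,2} = 1
G_A(14) = 1.
Stack B, S = {1, 7}:
G(0) = 0
G(1) = mex{0} = 1
G(2) = mex{1} = 0
G(3) = mex{0} = 1
G(4) = mex{1} = 0
G(5) = mex{0} = 1
G(6) = mex{1} = 0
G(7) = mex{0,0} = 1
G(8) = mex{1,1} = 0
G(9) = mex{0,0} = 1
G(10) = mex{1,1} = 0
G(11) = mex{0,0} = 1
G(12) = mex{1,1} = 0
G_B(12) = 0.
Combined Grundy value = 1 ⊕ 0 = 1.
A winning move leaves total XOR = 0, i.e. changes one component's Grundy value g to g ⊕ X where X is the current total.
Stack A: need g' = 1⊕1 = 0. Options: 14−1→G=0, 14−2→G=2, 14−9→G=2. Hits: 1.
Stack B: need g' = 0⊕1 = 1. Options: 12−1→G=1, 12−7→G=1. Hits: 2.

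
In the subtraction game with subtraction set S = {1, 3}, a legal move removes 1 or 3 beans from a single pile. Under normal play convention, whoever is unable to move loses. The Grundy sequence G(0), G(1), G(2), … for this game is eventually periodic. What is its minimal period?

n :  0  1  2  3  4  5  6  7  8  9 10 11 12 13 14
G :  0  1  0  1  0  1  0  1  0  1  0  1  0  1  0
G(n+2) = G(n) holds for n = 0,…,2 (a full window of length max(S) = 3), so the sequence is purely periodic with period 2.

2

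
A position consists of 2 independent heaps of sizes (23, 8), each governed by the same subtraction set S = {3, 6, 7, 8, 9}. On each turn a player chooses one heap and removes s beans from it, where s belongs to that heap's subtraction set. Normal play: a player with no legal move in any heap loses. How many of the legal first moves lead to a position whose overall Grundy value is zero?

All heaps use S = {3, 6, 7, 8, 9}:
n :  0  1  2  3  4  5  6  7  8  9 10 11 12 13 14 15 16 17 18 19 20 21 22 23
G :  0  0  0  1  1  1  2  2  2  3  3  3  0  0  0  1  1  1  2  2  2  3  3  3
Heap A: G(23) = 3.
Heap B: G(8) = 2.
Combined Grundy value = 3 ⊕ 2 = 1.
A winning move leaves total XOR = 0, i.e. changes one component's Grundy value g to g ⊕ X where X is the current total.
Heap A: need g' = 3⊕1 = 2. Options: 23−3→G=2, 23−6→G=1, 23−7→G=1, 23−8→G=1, 23−9→G=0. Hits: 1.
Heap B: need g' = 2⊕1 = 3. Options: 8−3→G=1, 8−6→G=0, 8−7→G=0, 8−8→G=0. Hits: 0.

1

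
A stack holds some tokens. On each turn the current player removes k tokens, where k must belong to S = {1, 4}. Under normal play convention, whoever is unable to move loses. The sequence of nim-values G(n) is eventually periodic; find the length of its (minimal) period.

5

G(0) = 0
G(1) = mex{0} = 1
G(2) = mex{1} = 0
G(3) = mex{0} = 1
G(4) = mex{1,0} = 2
G(5) = mex{2,1} = 0
G(6) = mex{0,0} = 1
G(7) = mex{1,1} = 0
G(8) = mex{0,2} = 1
G(9) = mex{1,0} = 2
G(10) = mex{2,1} = 0
G(11) = mex{0,0} = 1
G(12) = mex{1,1} = 0
G(13) = mex{0,2} = 1
G(14) = mex{1,0} = 2
G(n+5) = G(n) holds for n = 0,…,3 (a full window of length max(S) = 4), so the sequence is purely periodic with period 5.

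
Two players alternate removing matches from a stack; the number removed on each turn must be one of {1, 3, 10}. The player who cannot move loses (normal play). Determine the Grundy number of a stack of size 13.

0

n :  0  1  2  3  4  5  6  7  8  9 10 11 12 13
G :  0  1  0  1  0  1  0  1  0  1  2  3  2  0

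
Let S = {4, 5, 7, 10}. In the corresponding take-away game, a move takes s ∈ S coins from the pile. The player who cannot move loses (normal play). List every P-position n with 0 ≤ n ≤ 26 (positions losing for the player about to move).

n :  0  1  2  3  4  5  6  7  8  9 10 11 12 13 14 15 16 17 18 19 20 21 22 23 24 25 26
G :  0  0  0  0  1  1  1  1  2  2  2  2  3  3  0  0  0  0  1  1  1  1  2  2  2  2  3
P-positions are exactly the n with G(n) = 0.

0, 1, 2, 3, 14, 15, 16, 17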